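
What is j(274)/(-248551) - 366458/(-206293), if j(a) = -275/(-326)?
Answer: 29693165038133/16715432050418 ≈ 1.7764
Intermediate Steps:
j(a) = 275/326 (j(a) = -275*(-1/326) = 275/326)
j(274)/(-248551) - 366458/(-206293) = (275/326)/(-248551) - 366458/(-206293) = (275/326)*(-1/248551) - 366458*(-1/206293) = -275/81027626 + 366458/206293 = 29693165038133/16715432050418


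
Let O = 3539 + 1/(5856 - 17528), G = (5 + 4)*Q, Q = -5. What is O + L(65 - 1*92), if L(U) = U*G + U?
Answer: 55173543/11672 ≈ 4727.0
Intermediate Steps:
G = -45 (G = (5 + 4)*(-5) = 9*(-5) = -45)
O = 41307207/11672 (O = 3539 + 1/(-11672) = 3539 - 1/11672 = 41307207/11672 ≈ 3539.0)
L(U) = -44*U (L(U) = U*(-45) + U = -45*U + U = -44*U)
O + L(65 - 1*92) = 41307207/11672 - 44*(65 - 1*92) = 41307207/11672 - 44*(65 - 92) = 41307207/11672 - 44*(-27) = 41307207/11672 + 1188 = 55173543/11672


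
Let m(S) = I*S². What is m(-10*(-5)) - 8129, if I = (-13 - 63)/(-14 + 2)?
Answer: 23113/3 ≈ 7704.3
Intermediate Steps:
I = 19/3 (I = -76/(-12) = -76*(-1/12) = 19/3 ≈ 6.3333)
m(S) = 19*S²/3
m(-10*(-5)) - 8129 = 19*(-10*(-5))²/3 - 8129 = (19/3)*50² - 8129 = (19/3)*2500 - 8129 = 47500/3 - 8129 = 23113/3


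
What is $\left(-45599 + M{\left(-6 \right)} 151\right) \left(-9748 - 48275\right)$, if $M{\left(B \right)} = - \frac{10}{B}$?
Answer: $2631188322$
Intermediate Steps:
$\left(-45599 + M{\left(-6 \right)} 151\right) \left(-9748 - 48275\right) = \left(-45599 + - \frac{10}{-6} \cdot 151\right) \left(-9748 - 48275\right) = \left(-45599 + \left(-10\right) \left(- \frac{1}{6}\right) 151\right) \left(-58023\right) = \left(-45599 + \frac{5}{3} \cdot 151\right) \left(-58023\right) = \left(-45599 + \frac{755}{3}\right) \left(-58023\right) = \left(- \frac{136042}{3}\right) \left(-58023\right) = 2631188322$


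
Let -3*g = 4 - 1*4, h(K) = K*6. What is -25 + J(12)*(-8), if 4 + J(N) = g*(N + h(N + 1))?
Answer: 7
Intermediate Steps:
h(K) = 6*K
g = 0 (g = -(4 - 1*4)/3 = -(4 - 4)/3 = -⅓*0 = 0)
J(N) = -4 (J(N) = -4 + 0*(N + 6*(N + 1)) = -4 + 0*(N + 6*(1 + N)) = -4 + 0*(N + (6 + 6*N)) = -4 + 0*(6 + 7*N) = -4 + 0 = -4)
-25 + J(12)*(-8) = -25 - 4*(-8) = -25 + 32 = 7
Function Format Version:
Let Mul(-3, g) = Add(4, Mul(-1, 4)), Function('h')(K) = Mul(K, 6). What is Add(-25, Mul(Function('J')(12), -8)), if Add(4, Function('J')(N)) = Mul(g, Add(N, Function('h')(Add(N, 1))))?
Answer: 7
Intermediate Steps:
Function('h')(K) = Mul(6, K)
g = 0 (g = Mul(Rational(-1, 3), Add(4, Mul(-1, 4))) = Mul(Rational(-1, 3), Add(4, -4)) = Mul(Rational(-1, 3), 0) = 0)
Function('J')(N) = -4 (Function('J')(N) = Add(-4, Mul(0, Add(N, Mul(6, Add(N, 1))))) = Add(-4, Mul(0, Add(N, Mul(6, Add(1, N))))) = Add(-4, Mul(0, Add(N, Add(6, Mul(6, N))))) = Add(-4, Mul(0, Add(6, Mul(7, N)))) = Add(-4, 0) = -4)
Add(-25, Mul(Function('J')(12), -8)) = Add(-25, Mul(-4, -8)) = Add(-25, 32) = 7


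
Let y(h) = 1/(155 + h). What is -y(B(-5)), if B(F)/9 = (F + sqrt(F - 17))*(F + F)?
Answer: -11/9895 - 18*I*sqrt(22)/108845 ≈ -0.0011117 - 0.00077567*I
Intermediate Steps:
B(F) = 18*F*(F + sqrt(-17 + F)) (B(F) = 9*((F + sqrt(F - 17))*(F + F)) = 9*((F + sqrt(-17 + F))*(2*F)) = 9*(2*F*(F + sqrt(-17 + F))) = 18*F*(F + sqrt(-17 + F)))
-y(B(-5)) = -1/(155 + 18*(-5)*(-5 + sqrt(-17 - 5))) = -1/(155 + 18*(-5)*(-5 + sqrt(-22))) = -1/(155 + 18*(-5)*(-5 + I*sqrt(22))) = -1/(155 + (450 - 90*I*sqrt(22))) = -1/(605 - 90*I*sqrt(22))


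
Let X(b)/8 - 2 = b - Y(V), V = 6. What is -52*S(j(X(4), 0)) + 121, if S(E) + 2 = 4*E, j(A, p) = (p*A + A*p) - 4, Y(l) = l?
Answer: 1057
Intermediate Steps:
X(b) = -32 + 8*b (X(b) = 16 + 8*(b - 1*6) = 16 + 8*(b - 6) = 16 + 8*(-6 + b) = 16 + (-48 + 8*b) = -32 + 8*b)
j(A, p) = -4 + 2*A*p (j(A, p) = (A*p + A*p) - 4 = 2*A*p - 4 = -4 + 2*A*p)
S(E) = -2 + 4*E
-52*S(j(X(4), 0)) + 121 = -52*(-2 + 4*(-4 + 2*(-32 + 8*4)*0)) + 121 = -52*(-2 + 4*(-4 + 2*(-32 + 32)*0)) + 121 = -52*(-2 + 4*(-4 + 2*0*0)) + 121 = -52*(-2 + 4*(-4 + 0)) + 121 = -52*(-2 + 4*(-4)) + 121 = -52*(-2 - 16) + 121 = -52*(-18) + 121 = 936 + 121 = 1057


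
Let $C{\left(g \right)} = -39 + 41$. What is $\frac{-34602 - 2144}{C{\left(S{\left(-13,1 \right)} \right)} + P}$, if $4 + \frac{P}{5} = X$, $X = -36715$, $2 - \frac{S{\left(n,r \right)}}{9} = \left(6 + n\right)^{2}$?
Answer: $\frac{36746}{183593} \approx 0.20015$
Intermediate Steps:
$S{\left(n,r \right)} = 18 - 9 \left(6 + n\right)^{2}$
$C{\left(g \right)} = 2$
$P = -183595$ ($P = -20 + 5 \left(-36715\right) = -20 - 183575 = -183595$)
$\frac{-34602 - 2144}{C{\left(S{\left(-13,1 \right)} \right)} + P} = \frac{-34602 - 2144}{2 - 183595} = - \frac{36746}{-183593} = \left(-36746\right) \left(- \frac{1}{183593}\right) = \frac{36746}{183593}$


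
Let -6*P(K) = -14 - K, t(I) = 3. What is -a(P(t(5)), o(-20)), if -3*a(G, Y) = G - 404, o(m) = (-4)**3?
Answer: -2407/18 ≈ -133.72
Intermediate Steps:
P(K) = 7/3 + K/6 (P(K) = -(-14 - K)/6 = 7/3 + K/6)
o(m) = -64
a(G, Y) = 404/3 - G/3 (a(G, Y) = -(G - 404)/3 = -(-404 + G)/3 = 404/3 - G/3)
-a(P(t(5)), o(-20)) = -(404/3 - (7/3 + (1/6)*3)/3) = -(404/3 - (7/3 + 1/2)/3) = -(404/3 - 1/3*17/6) = -(404/3 - 17/18) = -1*2407/18 = -2407/18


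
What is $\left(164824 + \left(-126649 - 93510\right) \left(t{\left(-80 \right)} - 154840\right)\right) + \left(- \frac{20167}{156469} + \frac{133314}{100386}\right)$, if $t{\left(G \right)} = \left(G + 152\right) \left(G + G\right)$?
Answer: $\frac{95882095341455296330}{2617882839} \approx 3.6626 \cdot 10^{10}$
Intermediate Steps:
$t{\left(G \right)} = 2 G \left(152 + G\right)$ ($t{\left(G \right)} = \left(152 + G\right) 2 G = 2 G \left(152 + G\right)$)
$\left(164824 + \left(-126649 - 93510\right) \left(t{\left(-80 \right)} - 154840\right)\right) + \left(- \frac{20167}{156469} + \frac{133314}{100386}\right) = \left(164824 + \left(-126649 - 93510\right) \left(2 \left(-80\right) \left(152 - 80\right) - 154840\right)\right) + \left(- \frac{20167}{156469} + \frac{133314}{100386}\right) = \left(164824 - 220159 \left(2 \left(-80\right) 72 - 154840\right)\right) + \left(\left(-20167\right) \frac{1}{156469} + 133314 \cdot \frac{1}{100386}\right) = \left(164824 - 220159 \left(-11520 - 154840\right)\right) + \left(- \frac{20167}{156469} + \frac{22219}{16731}\right) = \left(164824 - -36625651240\right) + \frac{3139170634}{2617882839} = \left(164824 + 36625651240\right) + \frac{3139170634}{2617882839} = 36625816064 + \frac{3139170634}{2617882839} = \frac{95882095341455296330}{2617882839}$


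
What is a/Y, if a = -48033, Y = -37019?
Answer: 48033/37019 ≈ 1.2975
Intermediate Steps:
a/Y = -48033/(-37019) = -48033*(-1/37019) = 48033/37019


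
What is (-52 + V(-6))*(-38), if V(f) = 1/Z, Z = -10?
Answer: 9899/5 ≈ 1979.8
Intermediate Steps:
V(f) = -⅒ (V(f) = 1/(-10) = -⅒)
(-52 + V(-6))*(-38) = (-52 - ⅒)*(-38) = -521/10*(-38) = 9899/5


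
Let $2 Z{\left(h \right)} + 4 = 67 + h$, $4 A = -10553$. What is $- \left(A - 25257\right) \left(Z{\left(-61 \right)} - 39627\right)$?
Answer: $- \frac{2210754353}{2} \approx -1.1054 \cdot 10^{9}$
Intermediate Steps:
$A = - \frac{10553}{4}$ ($A = \frac{1}{4} \left(-10553\right) = - \frac{10553}{4} \approx -2638.3$)
$Z{\left(h \right)} = \frac{63}{2} + \frac{h}{2}$ ($Z{\left(h \right)} = -2 + \frac{67 + h}{2} = -2 + \left(\frac{67}{2} + \frac{h}{2}\right) = \frac{63}{2} + \frac{h}{2}$)
$- \left(A - 25257\right) \left(Z{\left(-61 \right)} - 39627\right) = - \left(- \frac{10553}{4} - 25257\right) \left(\left(\frac{63}{2} + \frac{1}{2} \left(-61\right)\right) - 39627\right) = - \frac{\left(-111581\right) \left(\left(\frac{63}{2} - \frac{61}{2}\right) - 39627\right)}{4} = - \frac{\left(-111581\right) \left(1 - 39627\right)}{4} = - \frac{\left(-111581\right) \left(-39626\right)}{4} = \left(-1\right) \frac{2210754353}{2} = - \frac{2210754353}{2}$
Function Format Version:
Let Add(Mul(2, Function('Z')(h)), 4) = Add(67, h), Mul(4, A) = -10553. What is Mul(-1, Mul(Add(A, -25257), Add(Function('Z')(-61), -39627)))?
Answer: Rational(-2210754353, 2) ≈ -1.1054e+9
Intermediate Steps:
A = Rational(-10553, 4) (A = Mul(Rational(1, 4), -10553) = Rational(-10553, 4) ≈ -2638.3)
Function('Z')(h) = Add(Rational(63, 2), Mul(Rational(1, 2), h)) (Function('Z')(h) = Add(-2, Mul(Rational(1, 2), Add(67, h))) = Add(-2, Add(Rational(67, 2), Mul(Rational(1, 2), h))) = Add(Rational(63, 2), Mul(Rational(1, 2), h)))
Mul(-1, Mul(Add(A, -25257), Add(Function('Z')(-61), -39627))) = Mul(-1, Mul(Add(Rational(-10553, 4), -25257), Add(Add(Rational(63, 2), Mul(Rational(1, 2), -61)), -39627))) = Mul(-1, Mul(Rational(-111581, 4), Add(Add(Rational(63, 2), Rational(-61, 2)), -39627))) = Mul(-1, Mul(Rational(-111581, 4), Add(1, -39627))) = Mul(-1, Mul(Rational(-111581, 4), -39626)) = Mul(-1, Rational(2210754353, 2)) = Rational(-2210754353, 2)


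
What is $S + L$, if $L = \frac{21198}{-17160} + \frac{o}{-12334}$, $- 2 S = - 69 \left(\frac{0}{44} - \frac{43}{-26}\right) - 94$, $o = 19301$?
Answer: $\frac{892970797}{8818810} \approx 101.26$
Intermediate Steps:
$S = \frac{5411}{52}$ ($S = - \frac{- 69 \left(\frac{0}{44} - \frac{43}{-26}\right) - 94}{2} = - \frac{- 69 \left(0 \cdot \frac{1}{44} - - \frac{43}{26}\right) - 94}{2} = - \frac{- 69 \left(0 + \frac{43}{26}\right) - 94}{2} = - \frac{\left(-69\right) \frac{43}{26} - 94}{2} = - \frac{- \frac{2967}{26} - 94}{2} = \left(- \frac{1}{2}\right) \left(- \frac{5411}{26}\right) = \frac{5411}{52} \approx 104.06$)
$L = - \frac{49388441}{17637620}$ ($L = \frac{21198}{-17160} + \frac{19301}{-12334} = 21198 \left(- \frac{1}{17160}\right) + 19301 \left(- \frac{1}{12334}\right) = - \frac{3533}{2860} - \frac{19301}{12334} = - \frac{49388441}{17637620} \approx -2.8002$)
$S + L = \frac{5411}{52} - \frac{49388441}{17637620} = \frac{892970797}{8818810}$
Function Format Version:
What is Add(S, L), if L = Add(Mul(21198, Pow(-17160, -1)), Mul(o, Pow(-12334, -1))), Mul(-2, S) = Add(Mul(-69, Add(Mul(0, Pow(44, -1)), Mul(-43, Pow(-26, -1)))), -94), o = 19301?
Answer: Rational(892970797, 8818810) ≈ 101.26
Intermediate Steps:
S = Rational(5411, 52) (S = Mul(Rational(-1, 2), Add(Mul(-69, Add(Mul(0, Pow(44, -1)), Mul(-43, Pow(-26, -1)))), -94)) = Mul(Rational(-1, 2), Add(Mul(-69, Add(Mul(0, Rational(1, 44)), Mul(-43, Rational(-1, 26)))), -94)) = Mul(Rational(-1, 2), Add(Mul(-69, Add(0, Rational(43, 26))), -94)) = Mul(Rational(-1, 2), Add(Mul(-69, Rational(43, 26)), -94)) = Mul(Rational(-1, 2), Add(Rational(-2967, 26), -94)) = Mul(Rational(-1, 2), Rational(-5411, 26)) = Rational(5411, 52) ≈ 104.06)
L = Rational(-49388441, 17637620) (L = Add(Mul(21198, Pow(-17160, -1)), Mul(19301, Pow(-12334, -1))) = Add(Mul(21198, Rational(-1, 17160)), Mul(19301, Rational(-1, 12334))) = Add(Rational(-3533, 2860), Rational(-19301, 12334)) = Rational(-49388441, 17637620) ≈ -2.8002)
Add(S, L) = Add(Rational(5411, 52), Rational(-49388441, 17637620)) = Rational(892970797, 8818810)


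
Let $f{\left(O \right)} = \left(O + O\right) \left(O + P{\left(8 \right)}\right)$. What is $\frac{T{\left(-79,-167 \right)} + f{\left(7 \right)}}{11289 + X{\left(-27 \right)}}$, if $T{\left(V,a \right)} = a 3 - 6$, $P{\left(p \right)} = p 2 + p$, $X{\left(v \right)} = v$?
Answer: $- \frac{73}{11262} \approx -0.006482$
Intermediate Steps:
$P{\left(p \right)} = 3 p$ ($P{\left(p \right)} = 2 p + p = 3 p$)
$T{\left(V,a \right)} = -6 + 3 a$ ($T{\left(V,a \right)} = 3 a - 6 = -6 + 3 a$)
$f{\left(O \right)} = 2 O \left(24 + O\right)$ ($f{\left(O \right)} = \left(O + O\right) \left(O + 3 \cdot 8\right) = 2 O \left(O + 24\right) = 2 O \left(24 + O\right)$)
$\frac{T{\left(-79,-167 \right)} + f{\left(7 \right)}}{11289 + X{\left(-27 \right)}} = \frac{\left(-6 + 3 \left(-167\right)\right) + 2 \cdot 7 \left(24 + 7\right)}{11289 - 27} = \frac{\left(-6 - 501\right) + 2 \cdot 7 \cdot 31}{11262} = \left(-507 + 434\right) \frac{1}{11262} = \left(-73\right) \frac{1}{11262} = - \frac{73}{11262}$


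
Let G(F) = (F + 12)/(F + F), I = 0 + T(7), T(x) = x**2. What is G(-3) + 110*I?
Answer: 10777/2 ≈ 5388.5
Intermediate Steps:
I = 49 (I = 0 + 7**2 = 0 + 49 = 49)
G(F) = (12 + F)/(2*F) (G(F) = (12 + F)/((2*F)) = (12 + F)*(1/(2*F)) = (12 + F)/(2*F))
G(-3) + 110*I = (1/2)*(12 - 3)/(-3) + 110*49 = (1/2)*(-1/3)*9 + 5390 = -3/2 + 5390 = 10777/2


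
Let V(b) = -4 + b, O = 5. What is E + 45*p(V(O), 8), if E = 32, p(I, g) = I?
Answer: 77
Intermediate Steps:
E + 45*p(V(O), 8) = 32 + 45*(-4 + 5) = 32 + 45*1 = 32 + 45 = 77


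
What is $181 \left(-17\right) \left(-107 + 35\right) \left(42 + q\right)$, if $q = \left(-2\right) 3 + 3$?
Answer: $8640216$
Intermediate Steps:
$q = -3$ ($q = -6 + 3 = -3$)
$181 \left(-17\right) \left(-107 + 35\right) \left(42 + q\right) = 181 \left(-17\right) \left(-107 + 35\right) \left(42 - 3\right) = - 3077 \left(\left(-72\right) 39\right) = \left(-3077\right) \left(-2808\right) = 8640216$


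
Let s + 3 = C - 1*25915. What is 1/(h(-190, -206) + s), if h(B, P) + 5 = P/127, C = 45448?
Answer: 127/2479469 ≈ 5.1221e-5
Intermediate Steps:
h(B, P) = -5 + P/127
s = 19530 (s = -3 + (45448 - 1*25915) = -3 + (45448 - 25915) = -3 + 19533 = 19530)
1/(h(-190, -206) + s) = 1/((-5 + (1/127)*(-206)) + 19530) = 1/((-5 - 206/127) + 19530) = 1/(-841/127 + 19530) = 1/(2479469/127) = 127/2479469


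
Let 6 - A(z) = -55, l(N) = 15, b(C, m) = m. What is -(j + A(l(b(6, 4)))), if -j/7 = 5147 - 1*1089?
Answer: 28345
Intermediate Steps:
A(z) = 61 (A(z) = 6 - 1*(-55) = 6 + 55 = 61)
j = -28406 (j = -7*(5147 - 1*1089) = -7*(5147 - 1089) = -7*4058 = -28406)
-(j + A(l(b(6, 4)))) = -(-28406 + 61) = -1*(-28345) = 28345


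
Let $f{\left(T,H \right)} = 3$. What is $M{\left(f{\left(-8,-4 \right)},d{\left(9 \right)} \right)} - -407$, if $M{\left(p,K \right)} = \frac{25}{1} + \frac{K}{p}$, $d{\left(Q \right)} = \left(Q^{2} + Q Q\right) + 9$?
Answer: $489$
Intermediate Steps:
$d{\left(Q \right)} = 9 + 2 Q^{2}$ ($d{\left(Q \right)} = \left(Q^{2} + Q^{2}\right) + 9 = 2 Q^{2} + 9 = 9 + 2 Q^{2}$)
$M{\left(p,K \right)} = 25 + \frac{K}{p}$ ($M{\left(p,K \right)} = 25 \cdot 1 + \frac{K}{p} = 25 + \frac{K}{p}$)
$M{\left(f{\left(-8,-4 \right)},d{\left(9 \right)} \right)} - -407 = \left(25 + \frac{9 + 2 \cdot 9^{2}}{3}\right) - -407 = \left(25 + \left(9 + 2 \cdot 81\right) \frac{1}{3}\right) + 407 = \left(25 + \left(9 + 162\right) \frac{1}{3}\right) + 407 = \left(25 + 171 \cdot \frac{1}{3}\right) + 407 = \left(25 + 57\right) + 407 = 82 + 407 = 489$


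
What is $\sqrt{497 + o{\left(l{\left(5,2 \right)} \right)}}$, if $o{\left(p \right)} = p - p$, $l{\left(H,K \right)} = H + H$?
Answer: $\sqrt{497} \approx 22.293$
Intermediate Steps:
$l{\left(H,K \right)} = 2 H$
$o{\left(p \right)} = 0$
$\sqrt{497 + o{\left(l{\left(5,2 \right)} \right)}} = \sqrt{497 + 0} = \sqrt{497}$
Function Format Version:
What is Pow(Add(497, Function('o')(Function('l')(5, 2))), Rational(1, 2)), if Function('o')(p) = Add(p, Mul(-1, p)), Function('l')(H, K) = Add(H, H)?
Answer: Pow(497, Rational(1, 2)) ≈ 22.293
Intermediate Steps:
Function('l')(H, K) = Mul(2, H)
Function('o')(p) = 0
Pow(Add(497, Function('o')(Function('l')(5, 2))), Rational(1, 2)) = Pow(Add(497, 0), Rational(1, 2)) = Pow(497, Rational(1, 2))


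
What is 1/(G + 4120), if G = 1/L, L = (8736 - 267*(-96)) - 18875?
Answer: 15493/63831161 ≈ 0.00024272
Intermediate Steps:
L = 15493 (L = (8736 + 25632) - 18875 = 34368 - 18875 = 15493)
G = 1/15493 ≈ 6.4545e-5
1/(G + 4120) = 1/(1/15493 + 4120) = 1/(63831161/15493) = 15493/63831161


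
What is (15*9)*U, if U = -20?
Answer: -2700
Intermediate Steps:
(15*9)*U = (15*9)*(-20) = 135*(-20) = -2700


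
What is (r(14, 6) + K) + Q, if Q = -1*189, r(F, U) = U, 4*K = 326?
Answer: -203/2 ≈ -101.50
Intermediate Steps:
K = 163/2 (K = (1/4)*326 = 163/2 ≈ 81.500)
Q = -189
(r(14, 6) + K) + Q = (6 + 163/2) - 189 = 175/2 - 189 = -203/2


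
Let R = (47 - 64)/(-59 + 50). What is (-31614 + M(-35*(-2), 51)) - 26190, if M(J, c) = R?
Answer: -520219/9 ≈ -57802.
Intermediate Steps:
R = 17/9 (R = -17/(-9) = -17*(-⅑) = 17/9 ≈ 1.8889)
M(J, c) = 17/9
(-31614 + M(-35*(-2), 51)) - 26190 = (-31614 + 17/9) - 26190 = -284509/9 - 26190 = -520219/9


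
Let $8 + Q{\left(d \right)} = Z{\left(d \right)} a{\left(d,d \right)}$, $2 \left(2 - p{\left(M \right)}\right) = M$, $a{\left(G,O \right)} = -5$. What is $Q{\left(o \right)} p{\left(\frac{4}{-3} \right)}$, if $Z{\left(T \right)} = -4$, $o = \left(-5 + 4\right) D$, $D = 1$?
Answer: $32$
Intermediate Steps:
$o = -1$ ($o = \left(-5 + 4\right) 1 = \left(-1\right) 1 = -1$)
$p{\left(M \right)} = 2 - \frac{M}{2}$
$Q{\left(d \right)} = 12$ ($Q{\left(d \right)} = -8 - -20 = -8 + 20 = 12$)
$Q{\left(o \right)} p{\left(\frac{4}{-3} \right)} = 12 \left(2 - \frac{4 \frac{1}{-3}}{2}\right) = 12 \left(2 - \frac{4 \left(- \frac{1}{3}\right)}{2}\right) = 12 \left(2 - - \frac{2}{3}\right) = 12 \left(2 + \frac{2}{3}\right) = 12 \cdot \frac{8}{3} = 32$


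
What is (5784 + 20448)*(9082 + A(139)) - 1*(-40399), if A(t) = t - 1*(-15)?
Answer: 242319151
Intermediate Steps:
A(t) = 15 + t (A(t) = t + 15 = 15 + t)
(5784 + 20448)*(9082 + A(139)) - 1*(-40399) = (5784 + 20448)*(9082 + (15 + 139)) - 1*(-40399) = 26232*(9082 + 154) + 40399 = 26232*9236 + 40399 = 242278752 + 40399 = 242319151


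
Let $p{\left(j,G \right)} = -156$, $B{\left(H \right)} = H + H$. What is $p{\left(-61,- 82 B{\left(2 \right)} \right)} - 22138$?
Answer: $-22294$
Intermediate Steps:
$B{\left(H \right)} = 2 H$
$p{\left(-61,- 82 B{\left(2 \right)} \right)} - 22138 = -156 - 22138 = -22294$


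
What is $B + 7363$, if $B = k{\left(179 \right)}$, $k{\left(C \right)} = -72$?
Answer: $7291$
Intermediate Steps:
$B = -72$
$B + 7363 = -72 + 7363 = 7291$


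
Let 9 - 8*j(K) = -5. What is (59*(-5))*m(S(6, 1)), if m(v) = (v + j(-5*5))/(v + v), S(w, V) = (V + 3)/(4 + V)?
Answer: -15045/32 ≈ -470.16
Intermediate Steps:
j(K) = 7/4 (j(K) = 9/8 - ⅛*(-5) = 9/8 + 5/8 = 7/4)
S(w, V) = (3 + V)/(4 + V)
m(v) = (7/4 + v)/(2*v) (m(v) = (v + 7/4)/(v + v) = (7/4 + v)/((2*v)) = (7/4 + v)*(1/(2*v)) = (7/4 + v)/(2*v))
(59*(-5))*m(S(6, 1)) = (59*(-5))*((7 + 4*((3 + 1)/(4 + 1)))/(8*(((3 + 1)/(4 + 1))))) = -295*(7 + 4*(4/5))/(8*(4/5)) = -295*(7 + 4*((⅕)*4))/(8*((⅕)*4)) = -295*(7 + 4*(⅘))/(8*⅘) = -295*5*(7 + 16/5)/(8*4) = -295*5*51/(8*4*5) = -295*51/32 = -15045/32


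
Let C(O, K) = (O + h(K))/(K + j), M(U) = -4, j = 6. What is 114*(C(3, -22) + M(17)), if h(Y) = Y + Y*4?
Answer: 2451/8 ≈ 306.38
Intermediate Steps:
h(Y) = 5*Y (h(Y) = Y + 4*Y = 5*Y)
C(O, K) = (O + 5*K)/(6 + K) (C(O, K) = (O + 5*K)/(K + 6) = (O + 5*K)/(6 + K))
114*(C(3, -22) + M(17)) = 114*((3 + 5*(-22))/(6 - 22) - 4) = 114*((3 - 110)/(-16) - 4) = 114*(-1/16*(-107) - 4) = 114*(107/16 - 4) = 114*(43/16) = 2451/8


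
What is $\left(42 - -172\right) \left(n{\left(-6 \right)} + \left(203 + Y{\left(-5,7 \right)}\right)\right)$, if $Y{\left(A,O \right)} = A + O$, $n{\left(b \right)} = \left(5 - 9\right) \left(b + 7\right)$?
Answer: $43014$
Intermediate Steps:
$n{\left(b \right)} = -28 - 4 b$ ($n{\left(b \right)} = - 4 \left(7 + b\right) = -28 - 4 b$)
$\left(42 - -172\right) \left(n{\left(-6 \right)} + \left(203 + Y{\left(-5,7 \right)}\right)\right) = \left(42 - -172\right) \left(\left(-28 - -24\right) + \left(203 + \left(-5 + 7\right)\right)\right) = \left(42 + 172\right) \left(\left(-28 + 24\right) + \left(203 + 2\right)\right) = 214 \left(-4 + 205\right) = 214 \cdot 201 = 43014$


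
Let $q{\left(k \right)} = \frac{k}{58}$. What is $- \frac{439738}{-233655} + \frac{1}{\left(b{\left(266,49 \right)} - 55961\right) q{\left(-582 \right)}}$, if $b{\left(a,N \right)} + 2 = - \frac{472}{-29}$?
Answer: $\frac{4613680788661}{2451479208895} \approx 1.882$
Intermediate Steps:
$b{\left(a,N \right)} = \frac{414}{29}$ ($b{\left(a,N \right)} = -2 - \frac{472}{-29} = -2 - - \frac{472}{29} = -2 + \frac{472}{29} = \frac{414}{29}$)
$q{\left(k \right)} = \frac{k}{58}$ ($q{\left(k \right)} = k \frac{1}{58} = \frac{k}{58}$)
$- \frac{439738}{-233655} + \frac{1}{\left(b{\left(266,49 \right)} - 55961\right) q{\left(-582 \right)}} = - \frac{439738}{-233655} + \frac{1}{\left(\frac{414}{29} - 55961\right) \frac{1}{58} \left(-582\right)} = \left(-439738\right) \left(- \frac{1}{233655}\right) + \frac{1}{\left(- \frac{1622455}{29}\right) \left(- \frac{291}{29}\right)} = \frac{439738}{233655} - - \frac{841}{472134405} = \frac{439738}{233655} + \frac{841}{472134405} = \frac{4613680788661}{2451479208895}$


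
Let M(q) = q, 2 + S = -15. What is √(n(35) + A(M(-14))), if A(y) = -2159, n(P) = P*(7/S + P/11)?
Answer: I*√72107761/187 ≈ 45.41*I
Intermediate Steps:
S = -17 (S = -2 - 15 = -17)
n(P) = P*(-7/17 + P/11) (n(P) = P*(7/(-17) + P/11) = P*(7*(-1/17) + P*(1/11)) = P*(-7/17 + P/11))
√(n(35) + A(M(-14))) = √((1/187)*35*(-77 + 17*35) - 2159) = √((1/187)*35*(-77 + 595) - 2159) = √((1/187)*35*518 - 2159) = √(18130/187 - 2159) = √(-385603/187) = I*√72107761/187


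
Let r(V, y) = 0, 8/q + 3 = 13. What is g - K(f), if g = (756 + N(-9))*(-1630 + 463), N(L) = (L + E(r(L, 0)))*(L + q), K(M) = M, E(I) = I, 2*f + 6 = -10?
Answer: -4841843/5 ≈ -9.6837e+5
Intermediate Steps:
q = ⅘ (q = 8/(-3 + 13) = 8/10 = 8*(⅒) = ⅘ ≈ 0.80000)
f = -8 (f = -3 + (½)*(-10) = -3 - 5 = -8)
N(L) = L*(⅘ + L) (N(L) = (L + 0)*(L + ⅘) = L*(⅘ + L))
g = -4841883/5 (g = (756 + (⅕)*(-9)*(4 + 5*(-9)))*(-1630 + 463) = (756 + (⅕)*(-9)*(4 - 45))*(-1167) = (756 + (⅕)*(-9)*(-41))*(-1167) = (756 + 369/5)*(-1167) = (4149/5)*(-1167) = -4841883/5 ≈ -9.6838e+5)
g - K(f) = -4841883/5 - 1*(-8) = -4841883/5 + 8 = -4841843/5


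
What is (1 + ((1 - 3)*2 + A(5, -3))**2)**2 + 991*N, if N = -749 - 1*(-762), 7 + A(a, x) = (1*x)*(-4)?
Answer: 12887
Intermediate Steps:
A(a, x) = -7 - 4*x (A(a, x) = -7 + (1*x)*(-4) = -7 + x*(-4) = -7 - 4*x)
N = 13 (N = -749 + 762 = 13)
(1 + ((1 - 3)*2 + A(5, -3))**2)**2 + 991*N = (1 + ((1 - 3)*2 + (-7 - 4*(-3)))**2)**2 + 991*13 = (1 + (-2*2 + (-7 + 12))**2)**2 + 12883 = (1 + (-4 + 5)**2)**2 + 12883 = (1 + 1**2)**2 + 12883 = (1 + 1)**2 + 12883 = 2**2 + 12883 = 4 + 12883 = 12887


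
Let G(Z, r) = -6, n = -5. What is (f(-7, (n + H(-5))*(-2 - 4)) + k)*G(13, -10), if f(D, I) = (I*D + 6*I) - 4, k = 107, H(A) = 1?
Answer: -474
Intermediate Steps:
f(D, I) = -4 + 6*I + D*I (f(D, I) = (D*I + 6*I) - 4 = (6*I + D*I) - 4 = -4 + 6*I + D*I)
(f(-7, (n + H(-5))*(-2 - 4)) + k)*G(13, -10) = ((-4 + 6*((-5 + 1)*(-2 - 4)) - 7*(-5 + 1)*(-2 - 4)) + 107)*(-6) = ((-4 + 6*(-4*(-6)) - (-28)*(-6)) + 107)*(-6) = ((-4 + 6*24 - 7*24) + 107)*(-6) = ((-4 + 144 - 168) + 107)*(-6) = (-28 + 107)*(-6) = 79*(-6) = -474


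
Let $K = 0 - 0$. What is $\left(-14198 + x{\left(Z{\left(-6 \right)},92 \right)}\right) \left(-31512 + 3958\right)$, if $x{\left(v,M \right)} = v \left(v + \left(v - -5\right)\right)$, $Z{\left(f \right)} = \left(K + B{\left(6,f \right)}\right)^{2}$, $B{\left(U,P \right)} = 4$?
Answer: $374899724$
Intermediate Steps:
$K = 0$ ($K = 0 + 0 = 0$)
$Z{\left(f \right)} = 16$ ($Z{\left(f \right)} = \left(0 + 4\right)^{2} = 4^{2} = 16$)
$x{\left(v,M \right)} = v \left(5 + 2 v\right)$ ($x{\left(v,M \right)} = v \left(v + \left(v + 5\right)\right) = v \left(v + \left(5 + v\right)\right) = v \left(5 + 2 v\right)$)
$\left(-14198 + x{\left(Z{\left(-6 \right)},92 \right)}\right) \left(-31512 + 3958\right) = \left(-14198 + 16 \left(5 + 2 \cdot 16\right)\right) \left(-31512 + 3958\right) = \left(-14198 + 16 \left(5 + 32\right)\right) \left(-27554\right) = \left(-14198 + 16 \cdot 37\right) \left(-27554\right) = \left(-14198 + 592\right) \left(-27554\right) = \left(-13606\right) \left(-27554\right) = 374899724$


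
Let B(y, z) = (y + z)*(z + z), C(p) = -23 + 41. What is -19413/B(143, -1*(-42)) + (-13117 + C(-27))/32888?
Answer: -70167767/42589960 ≈ -1.6475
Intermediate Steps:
C(p) = 18
B(y, z) = 2*z*(y + z) (B(y, z) = (y + z)*(2*z) = 2*z*(y + z))
-19413/B(143, -1*(-42)) + (-13117 + C(-27))/32888 = -19413*1/(84*(143 - 1*(-42))) + (-13117 + 18)/32888 = -19413*1/(84*(143 + 42)) - 13099*1/32888 = -19413/(2*42*185) - 13099/32888 = -19413/15540 - 13099/32888 = -19413*1/15540 - 13099/32888 = -6471/5180 - 13099/32888 = -70167767/42589960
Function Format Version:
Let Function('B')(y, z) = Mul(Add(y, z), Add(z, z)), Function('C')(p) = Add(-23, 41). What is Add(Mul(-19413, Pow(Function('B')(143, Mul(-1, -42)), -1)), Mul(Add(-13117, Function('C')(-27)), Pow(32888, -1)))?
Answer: Rational(-70167767, 42589960) ≈ -1.6475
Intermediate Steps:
Function('C')(p) = 18
Function('B')(y, z) = Mul(2, z, Add(y, z)) (Function('B')(y, z) = Mul(Add(y, z), Mul(2, z)) = Mul(2, z, Add(y, z)))
Add(Mul(-19413, Pow(Function('B')(143, Mul(-1, -42)), -1)), Mul(Add(-13117, Function('C')(-27)), Pow(32888, -1))) = Add(Mul(-19413, Pow(Mul(2, Mul(-1, -42), Add(143, Mul(-1, -42))), -1)), Mul(Add(-13117, 18), Pow(32888, -1))) = Add(Mul(-19413, Pow(Mul(2, 42, Add(143, 42)), -1)), Mul(-13099, Rational(1, 32888))) = Add(Mul(-19413, Pow(Mul(2, 42, 185), -1)), Rational(-13099, 32888)) = Add(Mul(-19413, Pow(15540, -1)), Rational(-13099, 32888)) = Add(Mul(-19413, Rational(1, 15540)), Rational(-13099, 32888)) = Add(Rational(-6471, 5180), Rational(-13099, 32888)) = Rational(-70167767, 42589960)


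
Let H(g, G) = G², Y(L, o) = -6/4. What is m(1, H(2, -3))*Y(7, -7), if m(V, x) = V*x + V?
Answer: -15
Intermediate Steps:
Y(L, o) = -3/2 (Y(L, o) = -6*¼ = -3/2)
m(V, x) = V + V*x
m(1, H(2, -3))*Y(7, -7) = (1*(1 + (-3)²))*(-3/2) = (1*(1 + 9))*(-3/2) = (1*10)*(-3/2) = 10*(-3/2) = -15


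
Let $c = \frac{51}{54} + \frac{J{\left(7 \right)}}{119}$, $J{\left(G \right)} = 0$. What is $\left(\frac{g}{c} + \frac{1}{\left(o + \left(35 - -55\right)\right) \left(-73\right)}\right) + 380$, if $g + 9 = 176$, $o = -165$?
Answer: $\frac{51826367}{93075} \approx 556.82$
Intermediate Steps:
$g = 167$ ($g = -9 + 176 = 167$)
$c = \frac{17}{18}$ ($c = \frac{51}{54} + \frac{0}{119} = 51 \cdot \frac{1}{54} + 0 \cdot \frac{1}{119} = \frac{17}{18} + 0 = \frac{17}{18} \approx 0.94444$)
$\left(\frac{g}{c} + \frac{1}{\left(o + \left(35 - -55\right)\right) \left(-73\right)}\right) + 380 = \left(\frac{167}{\frac{17}{18}} + \frac{1}{\left(-165 + \left(35 - -55\right)\right) \left(-73\right)}\right) + 380 = \left(167 \cdot \frac{18}{17} + \frac{1}{-165 + \left(35 + 55\right)} \left(- \frac{1}{73}\right)\right) + 380 = \left(\frac{3006}{17} + \frac{1}{-165 + 90} \left(- \frac{1}{73}\right)\right) + 380 = \left(\frac{3006}{17} + \frac{1}{-75} \left(- \frac{1}{73}\right)\right) + 380 = \left(\frac{3006}{17} - - \frac{1}{5475}\right) + 380 = \left(\frac{3006}{17} + \frac{1}{5475}\right) + 380 = \frac{16457867}{93075} + 380 = \frac{51826367}{93075}$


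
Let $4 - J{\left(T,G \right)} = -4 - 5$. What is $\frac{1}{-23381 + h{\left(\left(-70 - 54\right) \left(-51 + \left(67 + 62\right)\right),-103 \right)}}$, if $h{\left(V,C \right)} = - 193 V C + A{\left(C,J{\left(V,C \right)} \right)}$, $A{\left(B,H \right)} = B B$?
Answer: $- \frac{1}{192282460} \approx -5.2007 \cdot 10^{-9}$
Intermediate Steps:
$J{\left(T,G \right)} = 13$ ($J{\left(T,G \right)} = 4 - \left(-4 - 5\right) = 4 - -9 = 4 + 9 = 13$)
$A{\left(B,H \right)} = B^{2}$
$h{\left(V,C \right)} = C^{2} - 193 C V$ ($h{\left(V,C \right)} = - 193 V C + C^{2} = - 193 C V + C^{2} = C^{2} - 193 C V$)
$\frac{1}{-23381 + h{\left(\left(-70 - 54\right) \left(-51 + \left(67 + 62\right)\right),-103 \right)}} = \frac{1}{-23381 - 103 \left(-103 - 193 \left(-70 - 54\right) \left(-51 + \left(67 + 62\right)\right)\right)} = \frac{1}{-23381 - 103 \left(-103 - 193 \left(- 124 \left(-51 + 129\right)\right)\right)} = \frac{1}{-23381 - 103 \left(-103 - 193 \left(\left(-124\right) 78\right)\right)} = \frac{1}{-23381 - 103 \left(-103 - -1866696\right)} = \frac{1}{-23381 - 103 \left(-103 + 1866696\right)} = \frac{1}{-23381 - 192259079} = \frac{1}{-192282460} = - \frac{1}{192282460}$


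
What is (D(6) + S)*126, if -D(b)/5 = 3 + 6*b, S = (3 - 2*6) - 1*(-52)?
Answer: -19152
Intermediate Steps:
S = 43 (S = (3 - 12) + 52 = -9 + 52 = 43)
D(b) = -15 - 30*b (D(b) = -5*(3 + 6*b) = -15 - 30*b)
(D(6) + S)*126 = ((-15 - 30*6) + 43)*126 = ((-15 - 180) + 43)*126 = (-195 + 43)*126 = -152*126 = -19152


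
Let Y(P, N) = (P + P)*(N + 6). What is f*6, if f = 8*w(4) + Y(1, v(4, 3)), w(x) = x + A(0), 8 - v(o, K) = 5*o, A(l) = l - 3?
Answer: -24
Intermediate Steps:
A(l) = -3 + l
v(o, K) = 8 - 5*o
w(x) = -3 + x (w(x) = x + (-3 + 0) = x - 3 = -3 + x)
Y(P, N) = 2*P*(6 + N) (Y(P, N) = (2*P)*(6 + N) = 2*P*(6 + N))
f = -4 (f = 8*(-3 + 4) + 2*1*(6 + (8 - 5*4)) = 8*1 + 2*1*(6 + (8 - 20)) = 8 + 2*1*(6 - 12) = 8 + 2*1*(-6) = 8 - 12 = -4)
f*6 = -4*6 = -24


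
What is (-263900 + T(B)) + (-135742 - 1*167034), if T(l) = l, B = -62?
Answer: -566738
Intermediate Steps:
(-263900 + T(B)) + (-135742 - 1*167034) = (-263900 - 62) + (-135742 - 1*167034) = -263962 + (-135742 - 167034) = -263962 - 302776 = -566738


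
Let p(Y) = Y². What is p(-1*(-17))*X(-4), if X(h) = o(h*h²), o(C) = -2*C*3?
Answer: 110976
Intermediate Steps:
o(C) = -6*C
X(h) = -6*h³ (X(h) = -6*h*h² = -6*h³)
p(-1*(-17))*X(-4) = (-1*(-17))²*(-6*(-4)³) = 17²*(-6*(-64)) = 289*384 = 110976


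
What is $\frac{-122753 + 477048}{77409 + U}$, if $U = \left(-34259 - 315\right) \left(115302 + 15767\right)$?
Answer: $- \frac{354295}{4531502197} \approx -7.8185 \cdot 10^{-5}$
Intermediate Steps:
$U = -4531579606$ ($U = \left(-34574\right) 131069 = -4531579606$)
$\frac{-122753 + 477048}{77409 + U} = \frac{-122753 + 477048}{77409 - 4531579606} = \frac{354295}{-4531502197} = 354295 \left(- \frac{1}{4531502197}\right) = - \frac{354295}{4531502197}$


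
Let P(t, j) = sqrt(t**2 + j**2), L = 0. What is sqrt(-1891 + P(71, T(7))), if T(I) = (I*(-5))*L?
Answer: 2*I*sqrt(455) ≈ 42.661*I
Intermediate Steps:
T(I) = 0 (T(I) = (I*(-5))*0 = -5*I*0 = 0)
P(t, j) = sqrt(j**2 + t**2)
sqrt(-1891 + P(71, T(7))) = sqrt(-1891 + sqrt(0**2 + 71**2)) = sqrt(-1891 + sqrt(0 + 5041)) = sqrt(-1891 + sqrt(5041)) = sqrt(-1891 + 71) = sqrt(-1820) = 2*I*sqrt(455)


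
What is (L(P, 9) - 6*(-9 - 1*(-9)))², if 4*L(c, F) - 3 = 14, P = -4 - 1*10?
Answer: 289/16 ≈ 18.063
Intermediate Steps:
P = -14 (P = -4 - 10 = -14)
L(c, F) = 17/4 (L(c, F) = ¾ + (¼)*14 = ¾ + 7/2 = 17/4)
(L(P, 9) - 6*(-9 - 1*(-9)))² = (17/4 - 6*(-9 - 1*(-9)))² = (17/4 - 6*(-9 + 9))² = (17/4 - 6*0)² = (17/4 + 0)² = (17/4)² = 289/16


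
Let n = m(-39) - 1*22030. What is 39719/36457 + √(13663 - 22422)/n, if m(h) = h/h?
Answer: 39719/36457 - I*√8759/22029 ≈ 1.0895 - 0.0042485*I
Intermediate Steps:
m(h) = 1
n = -22029 (n = 1 - 1*22030 = 1 - 22030 = -22029)
39719/36457 + √(13663 - 22422)/n = 39719/36457 + √(13663 - 22422)/(-22029) = 39719*(1/36457) + √(-8759)*(-1/22029) = 39719/36457 + (I*√8759)*(-1/22029) = 39719/36457 - I*√8759/22029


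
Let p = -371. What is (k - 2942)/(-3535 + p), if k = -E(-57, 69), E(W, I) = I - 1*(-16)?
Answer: 1009/1302 ≈ 0.77496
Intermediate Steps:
E(W, I) = 16 + I (E(W, I) = I + 16 = 16 + I)
k = -85 (k = -(16 + 69) = -1*85 = -85)
(k - 2942)/(-3535 + p) = (-85 - 2942)/(-3535 - 371) = -3027/(-3906) = -3027*(-1/3906) = 1009/1302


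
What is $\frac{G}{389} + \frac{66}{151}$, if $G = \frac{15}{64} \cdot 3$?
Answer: $\frac{1649931}{3759296} \approx 0.43889$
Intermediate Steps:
$G = \frac{45}{64}$ ($G = 15 \cdot \frac{1}{64} \cdot 3 = \frac{15}{64} \cdot 3 = \frac{45}{64} \approx 0.70313$)
$\frac{G}{389} + \frac{66}{151} = \frac{45}{64 \cdot 389} + \frac{66}{151} = \frac{45}{64} \cdot \frac{1}{389} + 66 \cdot \frac{1}{151} = \frac{45}{24896} + \frac{66}{151} = \frac{1649931}{3759296}$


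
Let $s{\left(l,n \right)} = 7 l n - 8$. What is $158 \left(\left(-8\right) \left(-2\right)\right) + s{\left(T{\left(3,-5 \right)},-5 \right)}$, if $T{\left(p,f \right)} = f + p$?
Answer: $2590$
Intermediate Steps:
$s{\left(l,n \right)} = -8 + 7 l n$ ($s{\left(l,n \right)} = 7 l n - 8 = -8 + 7 l n$)
$158 \left(\left(-8\right) \left(-2\right)\right) + s{\left(T{\left(3,-5 \right)},-5 \right)} = 158 \left(\left(-8\right) \left(-2\right)\right) - \left(8 - 7 \left(-5 + 3\right) \left(-5\right)\right) = 158 \cdot 16 - \left(8 + 14 \left(-5\right)\right) = 2528 + \left(-8 + 70\right) = 2528 + 62 = 2590$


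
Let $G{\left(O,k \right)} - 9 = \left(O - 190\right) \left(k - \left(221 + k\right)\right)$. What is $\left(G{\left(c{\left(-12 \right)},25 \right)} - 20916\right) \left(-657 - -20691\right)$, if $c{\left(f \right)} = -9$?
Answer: $462224448$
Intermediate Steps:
$G{\left(O,k \right)} = 41999 - 221 O$ ($G{\left(O,k \right)} = 9 + \left(O - 190\right) \left(k - \left(221 + k\right)\right) = 9 + \left(-190 + O\right) \left(-221\right) = 9 - \left(-41990 + 221 O\right) = 41999 - 221 O$)
$\left(G{\left(c{\left(-12 \right)},25 \right)} - 20916\right) \left(-657 - -20691\right) = \left(\left(41999 - -1989\right) - 20916\right) \left(-657 - -20691\right) = \left(\left(41999 + 1989\right) - 20916\right) \left(-657 + 20691\right) = \left(43988 - 20916\right) 20034 = 23072 \cdot 20034 = 462224448$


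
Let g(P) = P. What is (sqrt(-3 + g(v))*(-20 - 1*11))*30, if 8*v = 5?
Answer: -465*I*sqrt(38)/2 ≈ -1433.2*I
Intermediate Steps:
v = 5/8 (v = (1/8)*5 = 5/8 ≈ 0.62500)
(sqrt(-3 + g(v))*(-20 - 1*11))*30 = (sqrt(-3 + 5/8)*(-20 - 1*11))*30 = (sqrt(-19/8)*(-20 - 11))*30 = ((I*sqrt(38)/4)*(-31))*30 = -31*I*sqrt(38)/4*30 = -465*I*sqrt(38)/2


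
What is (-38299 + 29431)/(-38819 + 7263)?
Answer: 2217/7889 ≈ 0.28102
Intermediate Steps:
(-38299 + 29431)/(-38819 + 7263) = -8868/(-31556) = -8868*(-1/31556) = 2217/7889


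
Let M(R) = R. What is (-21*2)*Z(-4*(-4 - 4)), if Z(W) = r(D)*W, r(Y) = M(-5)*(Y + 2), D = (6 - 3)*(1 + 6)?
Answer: 154560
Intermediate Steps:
D = 21 (D = 3*7 = 21)
r(Y) = -10 - 5*Y (r(Y) = -5*(Y + 2) = -5*(2 + Y) = -10 - 5*Y)
Z(W) = -115*W (Z(W) = (-10 - 5*21)*W = (-10 - 105)*W = -115*W)
(-21*2)*Z(-4*(-4 - 4)) = (-21*2)*(-(-460)*(-4 - 4)) = -(-4830)*(-4*(-8)) = -(-4830)*32 = -42*(-3680) = 154560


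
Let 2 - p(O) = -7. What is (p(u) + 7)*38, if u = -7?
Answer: 608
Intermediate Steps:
p(O) = 9 (p(O) = 2 - 1*(-7) = 2 + 7 = 9)
(p(u) + 7)*38 = (9 + 7)*38 = 16*38 = 608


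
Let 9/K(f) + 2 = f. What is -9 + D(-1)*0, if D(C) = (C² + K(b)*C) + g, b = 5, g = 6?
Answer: -9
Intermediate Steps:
K(f) = 9/(-2 + f)
D(C) = 6 + C² + 3*C (D(C) = (C² + (9/(-2 + 5))*C) + 6 = (C² + (9/3)*C) + 6 = (C² + (9*(⅓))*C) + 6 = (C² + 3*C) + 6 = 6 + C² + 3*C)
-9 + D(-1)*0 = -9 + (6 + (-1)² + 3*(-1))*0 = -9 + (6 + 1 - 3)*0 = -9 + 4*0 = -9 + 0 = -9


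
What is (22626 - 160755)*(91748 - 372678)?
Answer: 38804579970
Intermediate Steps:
(22626 - 160755)*(91748 - 372678) = -138129*(-280930) = 38804579970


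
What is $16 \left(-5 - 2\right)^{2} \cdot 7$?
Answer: $5488$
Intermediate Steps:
$16 \left(-5 - 2\right)^{2} \cdot 7 = 16 \left(-7\right)^{2} \cdot 7 = 16 \cdot 49 \cdot 7 = 784 \cdot 7 = 5488$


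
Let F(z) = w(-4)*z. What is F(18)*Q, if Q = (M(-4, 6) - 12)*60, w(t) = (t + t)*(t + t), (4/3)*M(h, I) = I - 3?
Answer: -673920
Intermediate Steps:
M(h, I) = -9/4 + 3*I/4 (M(h, I) = 3*(I - 3)/4 = 3*(-3 + I)/4 = -9/4 + 3*I/4)
w(t) = 4*t² (w(t) = (2*t)*(2*t) = 4*t²)
F(z) = 64*z (F(z) = (4*(-4)²)*z = (4*16)*z = 64*z)
Q = -585 (Q = ((-9/4 + (¾)*6) - 12)*60 = ((-9/4 + 9/2) - 12)*60 = (9/4 - 12)*60 = -39/4*60 = -585)
F(18)*Q = (64*18)*(-585) = 1152*(-585) = -673920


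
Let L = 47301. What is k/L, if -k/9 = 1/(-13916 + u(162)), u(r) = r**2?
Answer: -3/194375576 ≈ -1.5434e-8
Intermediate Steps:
k = -9/12328 (k = -9/(-13916 + 162**2) = -9/(-13916 + 26244) = -9/12328 ≈ -0.00073005)
k/L = -9/12328/47301 = -9/12328*1/47301 = -3/194375576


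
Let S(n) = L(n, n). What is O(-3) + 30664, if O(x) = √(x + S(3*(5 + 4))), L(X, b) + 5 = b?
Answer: 30664 + √19 ≈ 30668.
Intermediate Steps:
L(X, b) = -5 + b
S(n) = -5 + n
O(x) = √(22 + x) (O(x) = √(x + (-5 + 3*(5 + 4))) = √(x + (-5 + 3*9)) = √(x + (-5 + 27)) = √(x + 22) = √(22 + x))
O(-3) + 30664 = √(22 - 3) + 30664 = √19 + 30664 = 30664 + √19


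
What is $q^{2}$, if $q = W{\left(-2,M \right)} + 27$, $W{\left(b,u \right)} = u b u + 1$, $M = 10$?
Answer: $29584$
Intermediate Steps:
$W{\left(b,u \right)} = 1 + b u^{2}$ ($W{\left(b,u \right)} = b u u + 1 = b u^{2} + 1 = 1 + b u^{2}$)
$q = -172$ ($q = \left(1 - 2 \cdot 10^{2}\right) + 27 = \left(1 - 200\right) + 27 = -199 + 27 = -172$)
$q^{2} = \left(-172\right)^{2} = 29584$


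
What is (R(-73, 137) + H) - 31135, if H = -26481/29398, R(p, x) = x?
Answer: -911305685/29398 ≈ -30999.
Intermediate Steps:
H = -26481/29398 (H = -26481*1/29398 = -26481/29398 ≈ -0.90078)
(R(-73, 137) + H) - 31135 = (137 - 26481/29398) - 31135 = 4001045/29398 - 31135 = -911305685/29398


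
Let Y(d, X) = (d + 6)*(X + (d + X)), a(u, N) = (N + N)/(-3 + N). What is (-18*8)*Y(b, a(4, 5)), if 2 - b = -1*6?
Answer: -36288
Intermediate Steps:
a(u, N) = 2*N/(-3 + N) (a(u, N) = (2*N)/(-3 + N) = 2*N/(-3 + N))
b = 8 (b = 2 - (-1)*6 = 2 - 1*(-6) = 2 + 6 = 8)
Y(d, X) = (6 + d)*(d + 2*X) (Y(d, X) = (6 + d)*(X + (X + d)) = (6 + d)*(d + 2*X))
(-18*8)*Y(b, a(4, 5)) = (-18*8)*(8² + 6*8 + 12*(2*5/(-3 + 5)) + 2*(2*5/(-3 + 5))*8) = -144*(64 + 48 + 12*(2*5/2) + 2*(2*5/2)*8) = -144*(64 + 48 + 12*(2*5*(½)) + 2*(2*5*(½))*8) = -144*(64 + 48 + 12*5 + 2*5*8) = -144*(64 + 48 + 60 + 80) = -144*252 = -36288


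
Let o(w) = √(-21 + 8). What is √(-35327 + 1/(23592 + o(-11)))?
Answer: √((-833434583 - 35327*I*√13)/(23592 + I*√13)) ≈ 0.e-11 - 187.95*I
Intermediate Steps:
o(w) = I*√13 (o(w) = √(-13) = I*√13)
√(-35327 + 1/(23592 + o(-11))) = √(-35327 + 1/(23592 + I*√13))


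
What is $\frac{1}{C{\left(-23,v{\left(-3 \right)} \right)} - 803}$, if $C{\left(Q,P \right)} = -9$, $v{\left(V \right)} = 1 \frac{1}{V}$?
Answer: $- \frac{1}{812} \approx -0.0012315$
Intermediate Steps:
$v{\left(V \right)} = \frac{1}{V}$
$\frac{1}{C{\left(-23,v{\left(-3 \right)} \right)} - 803} = \frac{1}{-9 - 803} = \frac{1}{-812} = - \frac{1}{812}$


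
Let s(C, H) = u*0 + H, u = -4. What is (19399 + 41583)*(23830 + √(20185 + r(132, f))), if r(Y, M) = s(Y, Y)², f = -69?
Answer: 1453201060 + 60982*√37609 ≈ 1.4650e+9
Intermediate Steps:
s(C, H) = H (s(C, H) = -4*0 + H = 0 + H = H)
r(Y, M) = Y²
(19399 + 41583)*(23830 + √(20185 + r(132, f))) = (19399 + 41583)*(23830 + √(20185 + 132²)) = 60982*(23830 + √(20185 + 17424)) = 60982*(23830 + √37609) = 1453201060 + 60982*√37609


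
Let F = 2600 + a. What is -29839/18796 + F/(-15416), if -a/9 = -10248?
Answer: -280307537/36219892 ≈ -7.7391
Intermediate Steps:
a = 92232 (a = -9*(-10248) = 92232)
F = 94832 (F = 2600 + 92232 = 94832)
-29839/18796 + F/(-15416) = -29839/18796 + 94832/(-15416) = -29839*1/18796 + 94832*(-1/15416) = -29839/18796 - 11854/1927 = -280307537/36219892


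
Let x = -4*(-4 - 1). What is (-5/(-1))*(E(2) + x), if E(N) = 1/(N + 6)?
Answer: 805/8 ≈ 100.63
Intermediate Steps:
E(N) = 1/(6 + N)
x = 20 (x = -4*(-5) = 20)
(-5/(-1))*(E(2) + x) = (-5/(-1))*(1/(6 + 2) + 20) = (-5*(-1))*(1/8 + 20) = 5*(1/8 + 20) = 5*(161/8) = 805/8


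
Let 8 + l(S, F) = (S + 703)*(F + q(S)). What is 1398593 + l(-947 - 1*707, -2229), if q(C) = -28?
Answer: 3544992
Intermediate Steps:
l(S, F) = -8 + (-28 + F)*(703 + S) (l(S, F) = -8 + (S + 703)*(F - 28) = -8 + (703 + S)*(-28 + F) = -8 + (-28 + F)*(703 + S))
1398593 + l(-947 - 1*707, -2229) = 1398593 + (-19692 - 28*(-947 - 1*707) + 703*(-2229) - 2229*(-947 - 1*707)) = 1398593 + (-19692 - 28*(-947 - 707) - 1566987 - 2229*(-947 - 707)) = 1398593 + (-19692 - 28*(-1654) - 1566987 - 2229*(-1654)) = 1398593 + (-19692 + 46312 - 1566987 + 3686766) = 1398593 + 2146399 = 3544992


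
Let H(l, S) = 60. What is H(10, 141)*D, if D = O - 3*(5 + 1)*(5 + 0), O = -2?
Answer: -5520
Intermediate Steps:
D = -92 (D = -2 - 3*(5 + 1)*(5 + 0) = -2 - 18*5 = -2 - 3*30 = -2 - 90 = -92)
H(10, 141)*D = 60*(-92) = -5520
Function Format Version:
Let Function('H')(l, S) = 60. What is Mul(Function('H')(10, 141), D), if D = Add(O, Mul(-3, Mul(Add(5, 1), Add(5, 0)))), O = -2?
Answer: -5520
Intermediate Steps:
D = -92 (D = Add(-2, Mul(-3, Mul(Add(5, 1), Add(5, 0)))) = Add(-2, Mul(-3, Mul(6, 5))) = Add(-2, Mul(-3, 30)) = Add(-2, -90) = -92)
Mul(Function('H')(10, 141), D) = Mul(60, -92) = -5520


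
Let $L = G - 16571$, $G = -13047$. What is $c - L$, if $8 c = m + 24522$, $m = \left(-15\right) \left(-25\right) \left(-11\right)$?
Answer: $\frac{257341}{8} \approx 32168.0$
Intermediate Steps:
$m = -4125$ ($m = 375 \left(-11\right) = -4125$)
$L = -29618$ ($L = -13047 - 16571 = -29618$)
$c = \frac{20397}{8}$ ($c = \frac{-4125 + 24522}{8} = \frac{1}{8} \cdot 20397 = \frac{20397}{8} \approx 2549.6$)
$c - L = \frac{20397}{8} - -29618 = \frac{20397}{8} + 29618 = \frac{257341}{8}$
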